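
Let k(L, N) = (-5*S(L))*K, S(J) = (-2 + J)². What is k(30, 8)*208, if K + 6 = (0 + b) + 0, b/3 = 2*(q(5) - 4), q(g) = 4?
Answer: 4892160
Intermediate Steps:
b = 0 (b = 3*(2*(4 - 4)) = 3*(2*0) = 3*0 = 0)
K = -6 (K = -6 + ((0 + 0) + 0) = -6 + (0 + 0) = -6 + 0 = -6)
k(L, N) = 30*(-2 + L)² (k(L, N) = -5*(-2 + L)²*(-6) = 30*(-2 + L)²)
k(30, 8)*208 = (30*(-2 + 30)²)*208 = (30*28²)*208 = (30*784)*208 = 23520*208 = 4892160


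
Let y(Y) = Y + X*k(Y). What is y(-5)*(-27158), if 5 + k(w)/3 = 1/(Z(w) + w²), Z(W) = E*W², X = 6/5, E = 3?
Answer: 77957039/125 ≈ 6.2366e+5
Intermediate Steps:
X = 6/5 (X = 6*(⅕) = 6/5 ≈ 1.2000)
Z(W) = 3*W²
k(w) = -15 + 3/(4*w²) (k(w) = -15 + 3/(3*w² + w²) = -15 + 3/((4*w²)) = -15 + 3*(1/(4*w²)) = -15 + 3/(4*w²))
y(Y) = -18 + Y + 9/(10*Y²) (y(Y) = Y + 6*(-15 + 3/(4*Y²))/5 = Y + (-18 + 9/(10*Y²)) = -18 + Y + 9/(10*Y²))
y(-5)*(-27158) = (-18 - 5 + (9/10)/(-5)²)*(-27158) = (-18 - 5 + (9/10)*(1/25))*(-27158) = (-18 - 5 + 9/250)*(-27158) = -5741/250*(-27158) = 77957039/125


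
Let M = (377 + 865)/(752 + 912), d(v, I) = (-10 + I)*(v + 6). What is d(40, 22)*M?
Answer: 42849/104 ≈ 412.01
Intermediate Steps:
d(v, I) = (-10 + I)*(6 + v)
M = 621/832 (M = 1242/1664 = 1242*(1/1664) = 621/832 ≈ 0.74639)
d(40, 22)*M = (-60 - 10*40 + 6*22 + 22*40)*(621/832) = (-60 - 400 + 132 + 880)*(621/832) = 552*(621/832) = 42849/104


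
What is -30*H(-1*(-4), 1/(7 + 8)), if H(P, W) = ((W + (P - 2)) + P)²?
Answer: -16562/15 ≈ -1104.1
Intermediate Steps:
H(P, W) = (-2 + W + 2*P)² (H(P, W) = ((W + (-2 + P)) + P)² = ((-2 + P + W) + P)² = (-2 + W + 2*P)²)
-30*H(-1*(-4), 1/(7 + 8)) = -30*(-2 + 1/(7 + 8) + 2*(-1*(-4)))² = -30*(-2 + 1/15 + 2*4)² = -30*(-2 + 1/15 + 8)² = -30*(91/15)² = -30*8281/225 = -16562/15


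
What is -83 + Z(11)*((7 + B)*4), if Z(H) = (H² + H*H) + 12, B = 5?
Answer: 12109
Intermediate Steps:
Z(H) = 12 + 2*H² (Z(H) = (H² + H²) + 12 = 2*H² + 12 = 12 + 2*H²)
-83 + Z(11)*((7 + B)*4) = -83 + (12 + 2*11²)*((7 + 5)*4) = -83 + (12 + 2*121)*(12*4) = -83 + (12 + 242)*48 = -83 + 254*48 = -83 + 12192 = 12109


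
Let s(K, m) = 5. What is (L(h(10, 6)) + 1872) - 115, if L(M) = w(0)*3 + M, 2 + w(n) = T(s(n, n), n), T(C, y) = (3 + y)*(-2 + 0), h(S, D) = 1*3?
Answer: 1736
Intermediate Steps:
h(S, D) = 3
T(C, y) = -6 - 2*y (T(C, y) = (3 + y)*(-2) = -6 - 2*y)
w(n) = -8 - 2*n (w(n) = -2 + (-6 - 2*n) = -8 - 2*n)
L(M) = -24 + M (L(M) = (-8 - 2*0)*3 + M = (-8 + 0)*3 + M = -8*3 + M = -24 + M)
(L(h(10, 6)) + 1872) - 115 = ((-24 + 3) + 1872) - 115 = (-21 + 1872) - 115 = 1851 - 115 = 1736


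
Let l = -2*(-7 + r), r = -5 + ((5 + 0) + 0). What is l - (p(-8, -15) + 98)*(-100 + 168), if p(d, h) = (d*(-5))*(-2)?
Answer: -1210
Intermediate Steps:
r = 0 (r = -5 + (5 + 0) = -5 + 5 = 0)
p(d, h) = 10*d (p(d, h) = -5*d*(-2) = 10*d)
l = 14 (l = -2*(-7 + 0) = -2*(-7) = 14)
l - (p(-8, -15) + 98)*(-100 + 168) = 14 - (10*(-8) + 98)*(-100 + 168) = 14 - (-80 + 98)*68 = 14 - 18*68 = 14 - 1*1224 = 14 - 1224 = -1210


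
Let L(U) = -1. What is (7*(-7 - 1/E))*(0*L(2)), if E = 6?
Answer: 0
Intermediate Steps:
(7*(-7 - 1/E))*(0*L(2)) = (7*(-7 - 1/6))*(0*(-1)) = (7*(-7 - 1*1/6))*0 = (7*(-7 - 1/6))*0 = (7*(-43/6))*0 = -301/6*0 = 0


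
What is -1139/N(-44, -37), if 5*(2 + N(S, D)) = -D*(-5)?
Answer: 1139/39 ≈ 29.205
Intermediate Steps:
N(S, D) = -2 + D (N(S, D) = -2 + (-D*(-5))/5 = -2 + (5*D)/5 = -2 + D)
-1139/N(-44, -37) = -1139/(-2 - 37) = -1139/(-39) = -1139*(-1/39) = 1139/39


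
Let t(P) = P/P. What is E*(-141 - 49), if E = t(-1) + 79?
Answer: -15200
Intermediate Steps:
t(P) = 1
E = 80 (E = 1 + 79 = 80)
E*(-141 - 49) = 80*(-141 - 49) = 80*(-190) = -15200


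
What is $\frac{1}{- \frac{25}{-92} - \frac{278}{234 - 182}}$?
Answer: $- \frac{1196}{6069} \approx -0.19707$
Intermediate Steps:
$\frac{1}{- \frac{25}{-92} - \frac{278}{234 - 182}} = \frac{1}{\left(-25\right) \left(- \frac{1}{92}\right) - \frac{278}{234 - 182}} = \frac{1}{\frac{25}{92} - \frac{278}{52}} = \frac{1}{\frac{25}{92} - \frac{139}{26}} = \frac{1}{- \frac{6069}{1196}} = - \frac{1196}{6069}$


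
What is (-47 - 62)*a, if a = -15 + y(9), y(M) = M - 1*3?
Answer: 981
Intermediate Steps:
y(M) = -3 + M (y(M) = M - 3 = -3 + M)
a = -9 (a = -15 + (-3 + 9) = -15 + 6 = -9)
(-47 - 62)*a = (-47 - 62)*(-9) = -109*(-9) = 981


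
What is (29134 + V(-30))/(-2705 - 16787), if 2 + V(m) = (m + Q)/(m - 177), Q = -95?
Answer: -6030449/4034844 ≈ -1.4946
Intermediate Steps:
V(m) = -2 + (-95 + m)/(-177 + m) (V(m) = -2 + (m - 95)/(m - 177) = -2 + (-95 + m)/(-177 + m))
(29134 + V(-30))/(-2705 - 16787) = (29134 + (259 - 1*(-30))/(-177 - 30))/(-2705 - 16787) = (29134 + (259 + 30)/(-207))/(-19492) = (29134 - 1/207*289)*(-1/19492) = (29134 - 289/207)*(-1/19492) = (6030449/207)*(-1/19492) = -6030449/4034844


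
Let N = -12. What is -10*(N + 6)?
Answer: 60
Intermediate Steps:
-10*(N + 6) = -10*(-12 + 6) = -10*(-6) = 60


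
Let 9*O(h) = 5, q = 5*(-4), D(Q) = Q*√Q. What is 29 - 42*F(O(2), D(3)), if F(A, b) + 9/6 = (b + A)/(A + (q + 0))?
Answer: 466/5 + 162*√3/25 ≈ 104.42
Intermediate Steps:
D(Q) = Q^(3/2)
q = -20
O(h) = 5/9 (O(h) = (⅑)*5 = 5/9)
F(A, b) = -3/2 + (A + b)/(-20 + A) (F(A, b) = -3/2 + (b + A)/(A + (-20 + 0)) = -3/2 + (A + b)/(A - 20) = -3/2 + (A + b)/(-20 + A))
29 - 42*F(O(2), D(3)) = 29 - 42*(30 + 3^(3/2) - ½*5/9)/(-20 + 5/9) = 29 - 42*(30 + 3*√3 - 5/18)/(-175/9) = 29 - (-54)*(535/18 + 3*√3)/25 = 29 - 42*(-107/70 - 27*√3/175) = 29 + (321/5 + 162*√3/25) = 466/5 + 162*√3/25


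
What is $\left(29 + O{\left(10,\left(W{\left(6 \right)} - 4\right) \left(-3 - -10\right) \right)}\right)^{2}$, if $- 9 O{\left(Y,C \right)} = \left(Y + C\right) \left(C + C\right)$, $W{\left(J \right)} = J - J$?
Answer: $6889$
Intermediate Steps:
$W{\left(J \right)} = 0$
$O{\left(Y,C \right)} = - \frac{2 C \left(C + Y\right)}{9}$ ($O{\left(Y,C \right)} = - \frac{\left(Y + C\right) \left(C + C\right)}{9} = - \frac{\left(C + Y\right) 2 C}{9} = - \frac{2 C \left(C + Y\right)}{9}$)
$\left(29 + O{\left(10,\left(W{\left(6 \right)} - 4\right) \left(-3 - -10\right) \right)}\right)^{2} = \left(29 - \frac{2 \left(0 - 4\right) \left(-3 - -10\right) \left(\left(0 - 4\right) \left(-3 - -10\right) + 10\right)}{9}\right)^{2} = \left(29 - \frac{2 \left(- 4 \left(-3 + 10\right)\right) \left(- 4 \left(-3 + 10\right) + 10\right)}{9}\right)^{2} = \left(29 - \frac{2 \left(\left(-4\right) 7\right) \left(\left(-4\right) 7 + 10\right)}{9}\right)^{2} = \left(29 - - \frac{56 \left(-28 + 10\right)}{9}\right)^{2} = \left(29 - \left(- \frac{56}{9}\right) \left(-18\right)\right)^{2} = \left(29 - 112\right)^{2} = \left(-83\right)^{2} = 6889$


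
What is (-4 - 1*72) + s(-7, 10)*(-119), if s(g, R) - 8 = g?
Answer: -195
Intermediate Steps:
s(g, R) = 8 + g
(-4 - 1*72) + s(-7, 10)*(-119) = (-4 - 1*72) + (8 - 7)*(-119) = (-4 - 72) + 1*(-119) = -76 - 119 = -195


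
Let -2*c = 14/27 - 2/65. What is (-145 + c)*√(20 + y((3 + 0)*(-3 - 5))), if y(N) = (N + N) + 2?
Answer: -254903*I*√26/1755 ≈ -740.6*I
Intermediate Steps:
c = -428/1755 (c = -(14/27 - 2/65)/2 = -½*856/1755 = -428/1755 ≈ -0.24387)
y(N) = 2 + 2*N (y(N) = 2*N + 2 = 2 + 2*N)
(-145 + c)*√(20 + y((3 + 0)*(-3 - 5))) = (-145 - 428/1755)*√(20 + (2 + 2*((3 + 0)*(-3 - 5)))) = -254903*√(20 + (2 + 2*(3*(-8))))/1755 = -254903*√(20 + (2 + 2*(-24)))/1755 = -254903*√(20 + (2 - 48))/1755 = -254903*√(20 - 46)/1755 = -254903*I*√26/1755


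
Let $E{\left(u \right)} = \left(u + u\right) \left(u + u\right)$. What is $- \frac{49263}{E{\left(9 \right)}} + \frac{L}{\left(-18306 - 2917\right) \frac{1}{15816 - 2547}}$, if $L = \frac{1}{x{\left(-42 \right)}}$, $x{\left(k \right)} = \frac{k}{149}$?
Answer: $- \frac{2403932723}{16044588} \approx -149.83$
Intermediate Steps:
$x{\left(k \right)} = \frac{k}{149}$ ($x{\left(k \right)} = k \frac{1}{149} = \frac{k}{149}$)
$L = - \frac{149}{42}$ ($L = \frac{1}{\frac{1}{149} \left(-42\right)} = \frac{1}{- \frac{42}{149}} = - \frac{149}{42} \approx -3.5476$)
$E{\left(u \right)} = 4 u^{2}$ ($E{\left(u \right)} = 2 u 2 u = 4 u^{2}$)
$- \frac{49263}{E{\left(9 \right)}} + \frac{L}{\left(-18306 - 2917\right) \frac{1}{15816 - 2547}} = - \frac{49263}{4 \cdot 9^{2}} - \frac{149}{42 \frac{-18306 - 2917}{15816 - 2547}} = - \frac{49263}{4 \cdot 81} - \frac{149}{42 \left(- \frac{21223}{13269}\right)} = - \frac{49263}{324} - \frac{149}{42 \left(\left(-21223\right) \frac{1}{13269}\right)} = \left(-49263\right) \frac{1}{324} - \frac{149}{42 \left(- \frac{21223}{13269}\right)} = - \frac{16421}{108} - - \frac{659027}{297122} = - \frac{16421}{108} + \frac{659027}{297122} = - \frac{2403932723}{16044588}$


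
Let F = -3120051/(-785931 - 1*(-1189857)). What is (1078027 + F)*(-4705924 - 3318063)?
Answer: -50637174075690473/5854 ≈ -8.6500e+12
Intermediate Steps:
F = -1040017/134642 (F = -3120051/(-785931 + 1189857) = -3120051/403926 = -3120051*1/403926 = -1040017/134642 ≈ -7.7243)
(1078027 + F)*(-4705924 - 3318063) = (1078027 - 1040017/134642)*(-4705924 - 3318063) = (145146671317/134642)*(-8023987) = -50637174075690473/5854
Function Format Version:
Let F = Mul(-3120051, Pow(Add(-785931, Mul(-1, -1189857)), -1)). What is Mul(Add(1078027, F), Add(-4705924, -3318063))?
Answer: Rational(-50637174075690473, 5854) ≈ -8.6500e+12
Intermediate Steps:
F = Rational(-1040017, 134642) (F = Mul(-3120051, Pow(Add(-785931, 1189857), -1)) = Mul(-3120051, Pow(403926, -1)) = Mul(-3120051, Rational(1, 403926)) = Rational(-1040017, 134642) ≈ -7.7243)
Mul(Add(1078027, F), Add(-4705924, -3318063)) = Mul(Add(1078027, Rational(-1040017, 134642)), Add(-4705924, -3318063)) = Mul(Rational(145146671317, 134642), -8023987) = Rational(-50637174075690473, 5854)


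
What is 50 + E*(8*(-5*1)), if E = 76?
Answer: -2990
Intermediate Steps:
50 + E*(8*(-5*1)) = 50 + 76*(8*(-5*1)) = 50 + 76*(8*(-5)) = 50 + 76*(-40) = 50 - 3040 = -2990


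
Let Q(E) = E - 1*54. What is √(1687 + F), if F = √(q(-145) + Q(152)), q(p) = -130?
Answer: √(1687 + 4*I*√2) ≈ 41.073 + 0.06886*I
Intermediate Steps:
Q(E) = -54 + E (Q(E) = E - 54 = -54 + E)
F = 4*I*√2 (F = √(-130 + (-54 + 152)) = √(-130 + 98) = √(-32) = 4*I*√2 ≈ 5.6569*I)
√(1687 + F) = √(1687 + 4*I*√2)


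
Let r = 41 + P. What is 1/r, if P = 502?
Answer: 1/543 ≈ 0.0018416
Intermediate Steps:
r = 543 (r = 41 + 502 = 543)
1/r = 1/543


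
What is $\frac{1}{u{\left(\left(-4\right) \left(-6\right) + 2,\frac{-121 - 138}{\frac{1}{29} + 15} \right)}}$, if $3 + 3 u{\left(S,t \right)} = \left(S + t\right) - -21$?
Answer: $\frac{436}{3891} \approx 0.11205$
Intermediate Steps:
$u{\left(S,t \right)} = 6 + \frac{S}{3} + \frac{t}{3}$ ($u{\left(S,t \right)} = -1 + \frac{\left(S + t\right) - -21}{3} = -1 + \frac{\left(S + t\right) + \left(-76 + 97\right)}{3} = -1 + \frac{\left(S + t\right) + 21}{3} = -1 + \frac{21 + S + t}{3} = -1 + \left(7 + \frac{S}{3} + \frac{t}{3}\right) = 6 + \frac{S}{3} + \frac{t}{3}$)
$\frac{1}{u{\left(\left(-4\right) \left(-6\right) + 2,\frac{-121 - 138}{\frac{1}{29} + 15} \right)}} = \frac{1}{6 + \frac{\left(-4\right) \left(-6\right) + 2}{3} + \frac{\left(-121 - 138\right) \frac{1}{\frac{1}{29} + 15}}{3}} = \frac{1}{6 + \frac{24 + 2}{3} + \frac{\left(-259\right) \frac{1}{\frac{1}{29} + 15}}{3}} = \frac{1}{6 + \frac{1}{3} \cdot 26 + \frac{\left(-259\right) \frac{1}{\frac{436}{29}}}{3}} = \frac{1}{6 + \frac{26}{3} + \frac{\left(-259\right) \frac{29}{436}}{3}} = \frac{1}{6 + \frac{26}{3} + \frac{1}{3} \left(- \frac{7511}{436}\right)} = \frac{1}{6 + \frac{26}{3} - \frac{7511}{1308}} = \frac{1}{\frac{3891}{436}} = \frac{436}{3891}$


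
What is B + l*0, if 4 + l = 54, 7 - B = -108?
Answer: 115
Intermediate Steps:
B = 115 (B = 7 - 1*(-108) = 7 + 108 = 115)
l = 50 (l = -4 + 54 = 50)
B + l*0 = 115 + 50*0 = 115 + 0 = 115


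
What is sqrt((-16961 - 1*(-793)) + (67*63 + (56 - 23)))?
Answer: I*sqrt(11914) ≈ 109.15*I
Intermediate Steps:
sqrt((-16961 - 1*(-793)) + (67*63 + (56 - 23))) = sqrt((-16961 + 793) + (4221 + 33)) = sqrt(-16168 + 4254) = sqrt(-11914) = I*sqrt(11914)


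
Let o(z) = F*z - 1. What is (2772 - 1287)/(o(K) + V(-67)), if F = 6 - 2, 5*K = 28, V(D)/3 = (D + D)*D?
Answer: 7425/134777 ≈ 0.055091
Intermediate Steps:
V(D) = 6*D² (V(D) = 3*((D + D)*D) = 3*((2*D)*D) = 3*(2*D²) = 6*D²)
K = 28/5 (K = (⅕)*28 = 28/5 ≈ 5.6000)
F = 4
o(z) = -1 + 4*z (o(z) = 4*z - 1 = -1 + 4*z)
(2772 - 1287)/(o(K) + V(-67)) = (2772 - 1287)/((-1 + 4*(28/5)) + 6*(-67)²) = 1485/((-1 + 112/5) + 6*4489) = 1485/(107/5 + 26934) = 1485/(134777/5) = 1485*(5/134777) = 7425/134777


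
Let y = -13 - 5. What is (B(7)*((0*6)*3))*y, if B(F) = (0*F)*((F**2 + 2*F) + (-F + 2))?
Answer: 0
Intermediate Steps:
y = -18
B(F) = 0 (B(F) = 0*((F**2 + 2*F) + (2 - F)) = 0*(2 + F + F**2) = 0)
(B(7)*((0*6)*3))*y = (0*((0*6)*3))*(-18) = (0*(0*3))*(-18) = (0*0)*(-18) = 0*(-18) = 0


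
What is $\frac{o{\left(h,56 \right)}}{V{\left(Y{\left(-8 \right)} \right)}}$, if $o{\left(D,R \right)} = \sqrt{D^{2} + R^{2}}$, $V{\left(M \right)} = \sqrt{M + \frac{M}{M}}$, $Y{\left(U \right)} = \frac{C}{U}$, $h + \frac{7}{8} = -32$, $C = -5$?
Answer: $\frac{\sqrt{7016698}}{52} \approx 50.94$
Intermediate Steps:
$h = - \frac{263}{8}$ ($h = - \frac{7}{8} - 32 = - \frac{263}{8} \approx -32.875$)
$Y{\left(U \right)} = - \frac{5}{U}$
$V{\left(M \right)} = \sqrt{1 + M}$ ($V{\left(M \right)} = \sqrt{M + 1} = \sqrt{1 + M}$)
$\frac{o{\left(h,56 \right)}}{V{\left(Y{\left(-8 \right)} \right)}} = \frac{\sqrt{\left(- \frac{263}{8}\right)^{2} + 56^{2}}}{\sqrt{1 - \frac{5}{-8}}} = \frac{\sqrt{\frac{69169}{64} + 3136}}{\sqrt{1 - - \frac{5}{8}}} = \frac{\sqrt{\frac{269873}{64}}}{\sqrt{1 + \frac{5}{8}}} = \frac{\frac{1}{8} \sqrt{269873}}{\sqrt{\frac{13}{8}}} = \frac{\frac{1}{8} \sqrt{269873}}{\frac{1}{4} \sqrt{26}} = \frac{\sqrt{269873}}{8} \frac{2 \sqrt{26}}{13} = \frac{\sqrt{7016698}}{52}$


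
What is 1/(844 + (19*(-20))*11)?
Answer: -1/3336 ≈ -0.00029976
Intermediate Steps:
1/(844 + (19*(-20))*11) = 1/(844 - 380*11) = 1/(844 - 4180) = 1/(-3336) = -1/3336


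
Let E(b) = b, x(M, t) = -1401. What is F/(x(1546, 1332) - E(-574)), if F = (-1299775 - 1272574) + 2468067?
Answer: 104282/827 ≈ 126.10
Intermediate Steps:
F = -104282 (F = -2572349 + 2468067 = -104282)
F/(x(1546, 1332) - E(-574)) = -104282/(-1401 - 1*(-574)) = -104282/(-1401 + 574) = -104282/(-827) = -104282*(-1/827) = 104282/827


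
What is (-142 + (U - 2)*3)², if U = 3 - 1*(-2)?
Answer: 17689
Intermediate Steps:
U = 5 (U = 3 + 2 = 5)
(-142 + (U - 2)*3)² = (-142 + (5 - 2)*3)² = (-142 + 3*3)² = (-142 + 9)² = (-133)² = 17689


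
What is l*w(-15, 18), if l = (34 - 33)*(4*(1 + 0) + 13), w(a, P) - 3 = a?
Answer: -204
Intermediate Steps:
w(a, P) = 3 + a
l = 17 (l = 1*(4*1 + 13) = 1*(4 + 13) = 1*17 = 17)
l*w(-15, 18) = 17*(3 - 15) = 17*(-12) = -204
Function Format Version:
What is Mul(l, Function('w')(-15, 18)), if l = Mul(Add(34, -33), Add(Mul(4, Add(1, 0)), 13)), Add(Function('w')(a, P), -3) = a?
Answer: -204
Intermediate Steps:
Function('w')(a, P) = Add(3, a)
l = 17 (l = Mul(1, Add(Mul(4, 1), 13)) = Mul(1, Add(4, 13)) = Mul(1, 17) = 17)
Mul(l, Function('w')(-15, 18)) = Mul(17, Add(3, -15)) = Mul(17, -12) = -204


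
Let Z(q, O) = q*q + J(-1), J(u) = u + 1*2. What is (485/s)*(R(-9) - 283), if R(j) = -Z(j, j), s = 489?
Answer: -177025/489 ≈ -362.01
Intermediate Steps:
J(u) = 2 + u (J(u) = u + 2 = 2 + u)
Z(q, O) = 1 + q**2 (Z(q, O) = q*q + (2 - 1) = q**2 + 1 = 1 + q**2)
R(j) = -1 - j**2 (R(j) = -(1 + j**2) = -1 - j**2)
(485/s)*(R(-9) - 283) = (485/489)*((-1 - 1*(-9)**2) - 283) = (485*(1/489))*((-1 - 1*81) - 283) = 485*((-1 - 81) - 283)/489 = 485*(-82 - 283)/489 = (485/489)*(-365) = -177025/489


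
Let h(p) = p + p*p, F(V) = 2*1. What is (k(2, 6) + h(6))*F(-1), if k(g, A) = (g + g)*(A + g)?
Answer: 148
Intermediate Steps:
F(V) = 2
k(g, A) = 2*g*(A + g) (k(g, A) = (2*g)*(A + g) = 2*g*(A + g))
h(p) = p + p²
(k(2, 6) + h(6))*F(-1) = (2*2*(6 + 2) + 6*(1 + 6))*2 = (2*2*8 + 6*7)*2 = (32 + 42)*2 = 74*2 = 148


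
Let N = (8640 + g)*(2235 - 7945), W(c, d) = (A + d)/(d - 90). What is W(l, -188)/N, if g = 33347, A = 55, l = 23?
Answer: -133/66649324060 ≈ -1.9955e-9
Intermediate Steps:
W(c, d) = (55 + d)/(-90 + d) (W(c, d) = (55 + d)/(d - 90) = (55 + d)/(-90 + d))
N = -239745770 (N = (8640 + 33347)*(2235 - 7945) = 41987*(-5710) = -239745770)
W(l, -188)/N = ((55 - 188)/(-90 - 188))/(-239745770) = (-133/(-278))*(-1/239745770) = -1/278*(-133)*(-1/239745770) = (133/278)*(-1/239745770) = -133/66649324060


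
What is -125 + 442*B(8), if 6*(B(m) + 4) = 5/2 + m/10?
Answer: -16499/10 ≈ -1649.9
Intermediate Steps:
B(m) = -43/12 + m/60 (B(m) = -4 + (5/2 + m/10)/6 = -4 + (5/12 + m/60) = -43/12 + m/60)
-125 + 442*B(8) = -125 + 442*(-43/12 + (1/60)*8) = -125 + 442*(-43/12 + 2/15) = -125 + 442*(-69/20) = -125 - 15249/10 = -16499/10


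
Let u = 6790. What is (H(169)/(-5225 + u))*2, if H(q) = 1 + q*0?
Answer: 2/1565 ≈ 0.0012780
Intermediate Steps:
H(q) = 1 (H(q) = 1 + 0 = 1)
(H(169)/(-5225 + u))*2 = (1/(-5225 + 6790))*2 = (1/1565)*2 = 2/1565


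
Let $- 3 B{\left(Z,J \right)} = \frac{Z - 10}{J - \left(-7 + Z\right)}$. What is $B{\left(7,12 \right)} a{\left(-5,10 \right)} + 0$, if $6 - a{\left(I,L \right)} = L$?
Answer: $- \frac{1}{3} \approx -0.33333$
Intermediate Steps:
$a{\left(I,L \right)} = 6 - L$
$B{\left(Z,J \right)} = - \frac{-10 + Z}{3 \left(7 + J - Z\right)}$ ($B{\left(Z,J \right)} = - \frac{\left(Z - 10\right) \frac{1}{J - \left(-7 + Z\right)}}{3} = - \frac{\left(-10 + Z\right) \frac{1}{7 + J - Z}}{3} = - \frac{\frac{1}{7 + J - Z} \left(-10 + Z\right)}{3} = - \frac{-10 + Z}{3 \left(7 + J - Z\right)}$)
$B{\left(7,12 \right)} a{\left(-5,10 \right)} + 0 = \frac{10 - 7}{3 \left(7 + 12 - 7\right)} \left(6 - 10\right) + 0 = \frac{1}{3} \cdot \frac{1}{12} \cdot 3 \left(-4\right) + 0 = \frac{1}{12} \left(-4\right) + 0 = - \frac{1}{3} + 0 = - \frac{1}{3}$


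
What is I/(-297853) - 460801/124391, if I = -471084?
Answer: -78652350409/37050232523 ≈ -2.1229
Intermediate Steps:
I/(-297853) - 460801/124391 = -471084/(-297853) - 460801/124391 = -471084*(-1/297853) - 460801*1/124391 = 471084/297853 - 460801/124391 = -78652350409/37050232523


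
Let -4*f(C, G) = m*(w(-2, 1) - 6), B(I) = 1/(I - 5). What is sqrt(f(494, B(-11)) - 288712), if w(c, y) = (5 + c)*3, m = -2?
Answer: I*sqrt(1154842)/2 ≈ 537.32*I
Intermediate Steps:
w(c, y) = 15 + 3*c
B(I) = 1/(-5 + I)
f(C, G) = 3/2 (f(C, G) = -(-1)*((15 + 3*(-2)) - 6)/2 = -(-1)*((15 - 6) - 6)/2 = -(-1)*(9 - 6)/2 = -(-1)*3/2 = -1/4*(-6) = 3/2)
sqrt(f(494, B(-11)) - 288712) = sqrt(3/2 - 288712) = sqrt(-577421/2) = I*sqrt(1154842)/2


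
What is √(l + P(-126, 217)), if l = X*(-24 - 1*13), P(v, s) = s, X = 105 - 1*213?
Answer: √4213 ≈ 64.908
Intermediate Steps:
X = -108 (X = 105 - 213 = -108)
l = 3996 (l = -108*(-24 - 1*13) = -108*(-24 - 13) = -108*(-37) = 3996)
√(l + P(-126, 217)) = √(3996 + 217) = √4213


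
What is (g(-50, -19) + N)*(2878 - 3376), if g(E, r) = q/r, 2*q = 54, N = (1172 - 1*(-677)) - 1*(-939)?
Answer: -26366610/19 ≈ -1.3877e+6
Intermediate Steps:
N = 2788 (N = (1172 + 677) + 939 = 1849 + 939 = 2788)
q = 27 (q = (½)*54 = 27)
g(E, r) = 27/r
(g(-50, -19) + N)*(2878 - 3376) = (27/(-19) + 2788)*(2878 - 3376) = (27*(-1/19) + 2788)*(-498) = (-27/19 + 2788)*(-498) = (52945/19)*(-498) = -26366610/19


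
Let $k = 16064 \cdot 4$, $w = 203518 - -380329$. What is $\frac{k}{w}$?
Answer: $\frac{64256}{583847} \approx 0.11006$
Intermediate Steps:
$w = 583847$ ($w = 203518 + 380329 = 583847$)
$k = 64256$
$\frac{k}{w} = \frac{64256}{583847}$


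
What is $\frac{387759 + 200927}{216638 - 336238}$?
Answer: $- \frac{294343}{59800} \approx -4.9221$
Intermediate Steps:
$\frac{387759 + 200927}{216638 - 336238} = \frac{588686}{-119600} = 588686 \left(- \frac{1}{119600}\right) = - \frac{294343}{59800}$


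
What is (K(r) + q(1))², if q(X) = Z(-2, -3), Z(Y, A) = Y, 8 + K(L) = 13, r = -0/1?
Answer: 9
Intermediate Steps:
r = 0 (r = -0 = -3*0 = 0)
K(L) = 5 (K(L) = -8 + 13 = 5)
q(X) = -2
(K(r) + q(1))² = (5 - 2)² = 3² = 9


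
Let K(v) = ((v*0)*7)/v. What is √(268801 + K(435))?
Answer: √268801 ≈ 518.46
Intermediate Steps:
K(v) = 0 (K(v) = (0*7)/v = 0/v = 0)
√(268801 + K(435)) = √(268801 + 0) = √268801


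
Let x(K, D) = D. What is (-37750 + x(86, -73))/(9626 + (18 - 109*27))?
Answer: -37823/6701 ≈ -5.6444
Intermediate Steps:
(-37750 + x(86, -73))/(9626 + (18 - 109*27)) = (-37750 - 73)/(9626 + (18 - 109*27)) = -37823/(9626 + (18 - 2943)) = -37823/(9626 - 2925) = -37823/6701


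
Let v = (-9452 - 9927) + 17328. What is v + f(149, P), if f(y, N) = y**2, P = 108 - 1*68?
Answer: 20150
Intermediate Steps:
P = 40 (P = 108 - 68 = 40)
v = -2051 (v = -19379 + 17328 = -2051)
v + f(149, P) = -2051 + 149**2 = -2051 + 22201 = 20150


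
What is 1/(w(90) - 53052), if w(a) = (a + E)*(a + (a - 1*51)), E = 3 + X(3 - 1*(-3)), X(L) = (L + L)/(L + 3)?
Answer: -1/40883 ≈ -2.4460e-5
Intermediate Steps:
X(L) = 2*L/(3 + L) (X(L) = (2*L)/(3 + L) = 2*L/(3 + L))
E = 13/3 (E = 3 + 2*(3 - 1*(-3))/(3 + (3 - 1*(-3))) = 3 + 2*(3 + 3)/(3 + (3 + 3)) = 3 + 2*6/(3 + 6) = 3 + 2*6/9 = 3 + 2*6*(⅑) = 3 + 4/3 = 13/3 ≈ 4.3333)
w(a) = (-51 + 2*a)*(13/3 + a) (w(a) = (a + 13/3)*(a + (a - 1*51)) = (13/3 + a)*(a + (a - 51)) = (13/3 + a)*(a + (-51 + a)) = (13/3 + a)*(-51 + 2*a) = (-51 + 2*a)*(13/3 + a))
1/(w(90) - 53052) = 1/((-221 + 2*90² - 127/3*90) - 53052) = 1/((-221 + 2*8100 - 3810) - 53052) = 1/((-221 + 16200 - 3810) - 53052) = 1/(12169 - 53052) = 1/(-40883) = -1/40883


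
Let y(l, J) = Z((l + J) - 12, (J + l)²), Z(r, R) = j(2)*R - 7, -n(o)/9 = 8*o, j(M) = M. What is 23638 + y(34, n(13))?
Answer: 1650839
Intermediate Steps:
n(o) = -72*o
Z(r, R) = -7 + 2*R (Z(r, R) = 2*R - 7 = -7 + 2*R)
y(l, J) = -7 + 2*(J + l)²
23638 + y(34, n(13)) = 23638 + (-7 + 2*(-72*13 + 34)²) = 23638 + (-7 + 2*(-936 + 34)²) = 23638 + (-7 + 2*(-902)²) = 23638 + (-7 + 2*813604) = 23638 + (-7 + 1627208) = 23638 + 1627201 = 1650839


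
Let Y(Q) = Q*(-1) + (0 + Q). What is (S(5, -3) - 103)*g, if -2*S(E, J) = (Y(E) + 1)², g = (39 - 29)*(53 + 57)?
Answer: -113850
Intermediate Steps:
Y(Q) = 0 (Y(Q) = -Q + Q = 0)
g = 1100 (g = 10*110 = 1100)
S(E, J) = -½ (S(E, J) = -(0 + 1)²/2 = -½*1² = -½*1 = -½)
(S(5, -3) - 103)*g = (-½ - 103)*1100 = -207/2*1100 = -113850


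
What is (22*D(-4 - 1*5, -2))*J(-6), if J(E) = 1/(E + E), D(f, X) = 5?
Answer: -55/6 ≈ -9.1667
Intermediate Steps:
J(E) = 1/(2*E)
(22*D(-4 - 1*5, -2))*J(-6) = (22*5)*((1/2)/(-6)) = 110*((1/2)*(-1/6)) = 110*(-1/12) = -55/6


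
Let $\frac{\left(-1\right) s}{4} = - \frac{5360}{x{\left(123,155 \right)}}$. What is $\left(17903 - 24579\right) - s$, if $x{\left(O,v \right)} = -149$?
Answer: $- \frac{973284}{149} \approx -6532.1$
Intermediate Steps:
$s = - \frac{21440}{149}$ ($s = - 4 \left(- \frac{5360}{-149}\right) = - 4 \left(\left(-5360\right) \left(- \frac{1}{149}\right)\right) = \left(-4\right) \frac{5360}{149} = - \frac{21440}{149} \approx -143.89$)
$\left(17903 - 24579\right) - s = \left(17903 - 24579\right) - - \frac{21440}{149} = \left(17903 - 24579\right) + \frac{21440}{149} = -6676 + \frac{21440}{149} = - \frac{973284}{149}$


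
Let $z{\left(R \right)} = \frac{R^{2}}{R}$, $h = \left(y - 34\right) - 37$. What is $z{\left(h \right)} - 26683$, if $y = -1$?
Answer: $-26755$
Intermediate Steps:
$h = -72$ ($h = \left(-1 - 34\right) - 37 = -35 - 37 = -72$)
$z{\left(R \right)} = R$
$z{\left(h \right)} - 26683 = -72 - 26683 = -26755$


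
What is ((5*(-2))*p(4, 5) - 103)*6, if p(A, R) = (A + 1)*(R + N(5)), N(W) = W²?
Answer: -9618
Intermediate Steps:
p(A, R) = (1 + A)*(25 + R) (p(A, R) = (A + 1)*(R + 5²) = (1 + A)*(R + 25) = (1 + A)*(25 + R))
((5*(-2))*p(4, 5) - 103)*6 = ((5*(-2))*(25 + 5 + 25*4 + 4*5) - 103)*6 = (-10*(25 + 5 + 100 + 20) - 103)*6 = (-10*150 - 103)*6 = (-1500 - 103)*6 = -1603*6 = -9618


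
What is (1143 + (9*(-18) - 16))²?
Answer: 931225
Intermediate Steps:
(1143 + (9*(-18) - 16))² = (1143 + (-162 - 16))² = (1143 - 178)² = 965² = 931225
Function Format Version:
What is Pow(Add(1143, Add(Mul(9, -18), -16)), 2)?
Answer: 931225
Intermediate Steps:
Pow(Add(1143, Add(Mul(9, -18), -16)), 2) = Pow(Add(1143, Add(-162, -16)), 2) = Pow(Add(1143, -178), 2) = Pow(965, 2) = 931225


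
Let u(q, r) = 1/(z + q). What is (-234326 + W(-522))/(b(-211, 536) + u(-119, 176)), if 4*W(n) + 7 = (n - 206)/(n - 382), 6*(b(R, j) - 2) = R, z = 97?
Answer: 873807429/123848 ≈ 7055.5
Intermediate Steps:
b(R, j) = 2 + R/6
W(n) = -7/4 + (-206 + n)/(4*(-382 + n)) (W(n) = -7/4 + ((n - 206)/(n - 382))/4 = -7/4 + ((-206 + n)/(-382 + n))/4 = -7/4 + (-206 + n)/(4*(-382 + n)))
u(q, r) = 1/(97 + q)
(-234326 + W(-522))/(b(-211, 536) + u(-119, 176)) = (-234326 + (1234 - 3*(-522))/(2*(-382 - 522)))/((2 + (⅙)*(-211)) + 1/(97 - 119)) = (-234326 + (½)*(1234 + 1566)/(-904))/((2 - 211/6) + 1/(-22)) = (-234326 + (½)*(-1/904)*2800)/(-199/6 - 1/22) = (-234326 - 175/113)/(-1096/33) = -26479013/113*(-33/1096) = 873807429/123848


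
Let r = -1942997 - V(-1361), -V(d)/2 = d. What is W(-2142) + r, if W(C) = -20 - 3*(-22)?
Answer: -1945673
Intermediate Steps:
V(d) = -2*d
W(C) = 46 (W(C) = -20 + 66 = 46)
r = -1945719 (r = -1942997 - (-2)*(-1361) = -1942997 - 1*2722 = -1942997 - 2722 = -1945719)
W(-2142) + r = 46 - 1945719 = -1945673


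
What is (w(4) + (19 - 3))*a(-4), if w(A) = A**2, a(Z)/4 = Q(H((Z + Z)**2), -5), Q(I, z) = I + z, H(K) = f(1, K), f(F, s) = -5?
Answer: -1280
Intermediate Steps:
H(K) = -5
a(Z) = -40 (a(Z) = 4*(-5 - 5) = 4*(-10) = -40)
(w(4) + (19 - 3))*a(-4) = (4**2 + (19 - 3))*(-40) = (16 + 16)*(-40) = 32*(-40) = -1280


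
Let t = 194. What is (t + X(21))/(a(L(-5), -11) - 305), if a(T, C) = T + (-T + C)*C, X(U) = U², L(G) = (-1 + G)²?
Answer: 635/248 ≈ 2.5605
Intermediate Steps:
a(T, C) = T + C*(C - T) (a(T, C) = T + (C - T)*C = T + C*(C - T))
(t + X(21))/(a(L(-5), -11) - 305) = (194 + 21²)/(((-1 - 5)² + (-11)² - 1*(-11)*(-1 - 5)²) - 305) = (194 + 441)/(((-6)² + 121 - 1*(-11)*(-6)²) - 305) = 635/((36 + 121 - 1*(-11)*36) - 305) = 635/((36 + 121 + 396) - 305) = 635/(553 - 305) = 635/248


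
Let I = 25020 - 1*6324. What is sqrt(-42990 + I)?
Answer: I*sqrt(24294) ≈ 155.87*I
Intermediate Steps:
I = 18696 (I = 25020 - 6324 = 18696)
sqrt(-42990 + I) = sqrt(-42990 + 18696) = sqrt(-24294) = I*sqrt(24294)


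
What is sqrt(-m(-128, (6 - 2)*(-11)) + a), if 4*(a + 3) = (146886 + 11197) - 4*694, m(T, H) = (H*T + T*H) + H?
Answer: sqrt(110415)/2 ≈ 166.14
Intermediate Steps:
m(T, H) = H + 2*H*T (m(T, H) = (H*T + H*T) + H = 2*H*T + H = H + 2*H*T)
a = 155295/4 (a = -3 + ((146886 + 11197) - 4*694)/4 = -3 + (158083 - 2776)/4 = -3 + (1/4)*155307 = -3 + 155307/4 = 155295/4 ≈ 38824.)
sqrt(-m(-128, (6 - 2)*(-11)) + a) = sqrt(-(6 - 2)*(-11)*(1 + 2*(-128)) + 155295/4) = sqrt(-4*(-11)*(1 - 256) + 155295/4) = sqrt(-(-44)*(-255) + 155295/4) = sqrt(-1*11220 + 155295/4) = sqrt(-11220 + 155295/4) = sqrt(110415/4) = sqrt(110415)/2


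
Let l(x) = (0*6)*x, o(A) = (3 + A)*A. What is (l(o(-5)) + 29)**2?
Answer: 841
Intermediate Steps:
o(A) = A*(3 + A)
l(x) = 0 (l(x) = 0*x = 0)
(l(o(-5)) + 29)**2 = (0 + 29)**2 = 29**2 = 841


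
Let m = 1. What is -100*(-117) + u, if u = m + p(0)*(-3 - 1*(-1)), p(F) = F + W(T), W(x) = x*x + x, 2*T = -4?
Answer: 11697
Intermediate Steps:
T = -2 (T = (1/2)*(-4) = -2)
W(x) = x + x**2 (W(x) = x**2 + x = x + x**2)
p(F) = 2 + F (p(F) = F - 2*(1 - 2) = F - 2*(-1) = F + 2 = 2 + F)
u = -3 (u = 1 + (2 + 0)*(-3 - 1*(-1)) = 1 + 2*(-3 + 1) = 1 + 2*(-2) = 1 - 4 = -3)
-100*(-117) + u = -100*(-117) - 3 = 11700 - 3 = 11697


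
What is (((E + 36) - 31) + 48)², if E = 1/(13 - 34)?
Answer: 1236544/441 ≈ 2804.0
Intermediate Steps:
E = -1/21 (E = 1/(-21) = -1/21 ≈ -0.047619)
(((E + 36) - 31) + 48)² = (((-1/21 + 36) - 31) + 48)² = ((755/21 - 31) + 48)² = (104/21 + 48)² = (1112/21)² = 1236544/441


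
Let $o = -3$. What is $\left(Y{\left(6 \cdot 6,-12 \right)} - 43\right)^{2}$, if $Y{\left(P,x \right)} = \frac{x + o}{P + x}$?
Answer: $\frac{121801}{64} \approx 1903.1$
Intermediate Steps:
$Y{\left(P,x \right)} = \frac{-3 + x}{P + x}$ ($Y{\left(P,x \right)} = \frac{x - 3}{P + x} = \frac{-3 + x}{P + x}$)
$\left(Y{\left(6 \cdot 6,-12 \right)} - 43\right)^{2} = \left(\frac{-3 - 12}{6 \cdot 6 - 12} - 43\right)^{2} = \left(\frac{1}{36 - 12} \left(-15\right) - 43\right)^{2} = \left(\frac{1}{24} \left(-15\right) - 43\right)^{2} = \left(- \frac{5}{8} - 43\right)^{2} = \left(- \frac{349}{8}\right)^{2} = \frac{121801}{64}$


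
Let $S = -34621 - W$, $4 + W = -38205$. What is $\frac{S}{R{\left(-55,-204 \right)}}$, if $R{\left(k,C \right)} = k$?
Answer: $- \frac{3588}{55} \approx -65.236$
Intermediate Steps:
$W = -38209$ ($W = -4 - 38205 = -38209$)
$S = 3588$ ($S = -34621 - -38209 = -34621 + 38209 = 3588$)
$\frac{S}{R{\left(-55,-204 \right)}} = \frac{3588}{-55} = 3588 \left(- \frac{1}{55}\right) = - \frac{3588}{55}$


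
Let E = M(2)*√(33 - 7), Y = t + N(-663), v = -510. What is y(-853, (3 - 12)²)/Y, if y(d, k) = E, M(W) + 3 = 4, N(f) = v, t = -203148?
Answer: -√26/203658 ≈ -2.5037e-5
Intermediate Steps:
N(f) = -510
M(W) = 1 (M(W) = -3 + 4 = 1)
Y = -203658 (Y = -203148 - 510 = -203658)
E = √26 (E = 1*√(33 - 7) = 1*√26 = √26 ≈ 5.0990)
y(d, k) = √26
y(-853, (3 - 12)²)/Y = √26/(-203658) = √26*(-1/203658) = -√26/203658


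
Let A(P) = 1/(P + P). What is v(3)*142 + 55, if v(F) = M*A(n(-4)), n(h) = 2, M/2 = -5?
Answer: -300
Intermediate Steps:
M = -10 (M = 2*(-5) = -10)
A(P) = 1/(2*P)
v(F) = -5/2
v(3)*142 + 55 = -5/2*142 + 55 = -355 + 55 = -300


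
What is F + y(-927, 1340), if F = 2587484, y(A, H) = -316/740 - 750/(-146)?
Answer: 34944035028/13505 ≈ 2.5875e+6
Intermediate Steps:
y(A, H) = 63608/13505 (y(A, H) = -316*1/740 - 750*(-1/146) = -79/185 + 375/73 = 63608/13505)
F + y(-927, 1340) = 2587484 + 63608/13505 = 34944035028/13505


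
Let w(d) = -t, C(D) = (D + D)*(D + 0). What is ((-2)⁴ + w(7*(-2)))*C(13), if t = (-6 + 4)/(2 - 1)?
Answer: 6084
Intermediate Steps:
C(D) = 2*D² (C(D) = (2*D)*D = 2*D²)
t = -2 (t = -2/1 = -2*1 = -2)
w(d) = 2 (w(d) = -1*(-2) = 2)
((-2)⁴ + w(7*(-2)))*C(13) = ((-2)⁴ + 2)*(2*13²) = (16 + 2)*(2*169) = 18*338 = 6084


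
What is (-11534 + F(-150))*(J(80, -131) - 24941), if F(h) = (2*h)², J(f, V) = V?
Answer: -1967299552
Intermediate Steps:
F(h) = 4*h²
(-11534 + F(-150))*(J(80, -131) - 24941) = (-11534 + 4*(-150)²)*(-131 - 24941) = (-11534 + 4*22500)*(-25072) = (-11534 + 90000)*(-25072) = 78466*(-25072) = -1967299552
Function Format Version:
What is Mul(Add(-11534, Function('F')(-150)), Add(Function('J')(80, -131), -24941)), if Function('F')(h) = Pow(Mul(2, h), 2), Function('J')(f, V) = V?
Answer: -1967299552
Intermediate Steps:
Function('F')(h) = Mul(4, Pow(h, 2))
Mul(Add(-11534, Function('F')(-150)), Add(Function('J')(80, -131), -24941)) = Mul(Add(-11534, Mul(4, Pow(-150, 2))), Add(-131, -24941)) = Mul(Add(-11534, Mul(4, 22500)), -25072) = Mul(Add(-11534, 90000), -25072) = Mul(78466, -25072) = -1967299552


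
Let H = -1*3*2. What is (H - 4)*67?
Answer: -670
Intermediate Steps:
H = -6 (H = -3*2 = -6)
(H - 4)*67 = (-6 - 4)*67 = -10*67 = -670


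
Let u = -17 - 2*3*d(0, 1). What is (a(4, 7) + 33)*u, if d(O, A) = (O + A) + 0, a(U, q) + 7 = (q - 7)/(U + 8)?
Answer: -598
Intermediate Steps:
a(U, q) = -7 + (-7 + q)/(8 + U) (a(U, q) = -7 + (q - 7)/(U + 8) = -7 + (-7 + q)/(8 + U))
d(O, A) = A + O (d(O, A) = (A + O) + 0 = A + O)
u = -23 (u = -17 - 2*3*(1 + 0) = -17 - 6 = -23)
(a(4, 7) + 33)*u = ((-63 + 7 - 7*4)/(8 + 4) + 33)*(-23) = ((-63 + 7 - 28)/12 + 33)*(-23) = ((1/12)*(-84) + 33)*(-23) = (-7 + 33)*(-23) = 26*(-23) = -598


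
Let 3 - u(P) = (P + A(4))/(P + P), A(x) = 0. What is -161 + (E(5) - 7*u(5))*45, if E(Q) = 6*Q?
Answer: 803/2 ≈ 401.50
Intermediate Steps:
u(P) = 5/2 (u(P) = 3 - (P + 0)/(P + P) = 3 - P/(2*P) = 3 - P*1/(2*P) = 3 - 1*½ = 3 - ½ = 5/2)
-161 + (E(5) - 7*u(5))*45 = -161 + (6*5 - 7*5/2)*45 = -161 + (30 - 35/2)*45 = -161 + (25/2)*45 = -161 + 1125/2 = 803/2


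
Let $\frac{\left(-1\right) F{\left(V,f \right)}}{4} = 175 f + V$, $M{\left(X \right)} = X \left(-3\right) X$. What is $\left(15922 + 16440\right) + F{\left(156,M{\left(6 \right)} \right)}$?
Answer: $107338$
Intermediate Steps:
$M{\left(X \right)} = - 3 X^{2}$ ($M{\left(X \right)} = - 3 X X = - 3 X^{2}$)
$F{\left(V,f \right)} = - 700 f - 4 V$ ($F{\left(V,f \right)} = - 4 \left(175 f + V\right) = - 4 \left(V + 175 f\right) = - 700 f - 4 V$)
$\left(15922 + 16440\right) + F{\left(156,M{\left(6 \right)} \right)} = \left(15922 + 16440\right) - \left(624 + 700 \left(- 3 \cdot 6^{2}\right)\right) = 32362 - \left(624 + 700 \left(\left(-3\right) 36\right)\right) = 32362 - -74976 = 32362 + \left(75600 - 624\right) = 32362 + 74976 = 107338$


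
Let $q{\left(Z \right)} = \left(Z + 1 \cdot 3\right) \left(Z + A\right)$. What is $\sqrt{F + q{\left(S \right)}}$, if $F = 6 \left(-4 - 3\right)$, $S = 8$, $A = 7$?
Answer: $\sqrt{123} \approx 11.091$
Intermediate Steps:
$q{\left(Z \right)} = \left(3 + Z\right) \left(7 + Z\right)$ ($q{\left(Z \right)} = \left(Z + 1 \cdot 3\right) \left(Z + 7\right) = \left(Z + 3\right) \left(7 + Z\right) = \left(3 + Z\right) \left(7 + Z\right)$)
$F = -42$ ($F = 6 \left(-7\right) = -42$)
$\sqrt{F + q{\left(S \right)}} = \sqrt{-42 + \left(21 + 8^{2} + 10 \cdot 8\right)} = \sqrt{-42 + \left(21 + 64 + 80\right)} = \sqrt{-42 + 165} = \sqrt{123}$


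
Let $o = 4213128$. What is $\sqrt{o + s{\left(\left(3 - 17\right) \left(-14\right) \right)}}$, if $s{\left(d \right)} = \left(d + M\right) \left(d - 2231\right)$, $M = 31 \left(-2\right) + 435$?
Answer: $\sqrt{3055213} \approx 1747.9$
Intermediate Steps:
$M = 373$ ($M = -62 + 435 = 373$)
$s{\left(d \right)} = \left(-2231 + d\right) \left(373 + d\right)$ ($s{\left(d \right)} = \left(d + 373\right) \left(d - 2231\right) = \left(373 + d\right) \left(-2231 + d\right) = \left(-2231 + d\right) \left(373 + d\right)$)
$\sqrt{o + s{\left(\left(3 - 17\right) \left(-14\right) \right)}} = \sqrt{4213128 - \left(832163 - 196 \left(3 - 17\right)^{2} + 1858 \left(3 - 17\right) \left(-14\right)\right)} = \sqrt{4213128 - \left(832163 - 38416 + 1858 \left(-14\right) \left(-14\right)\right)} = \sqrt{4213128 - \left(1196331 - 38416\right)} = \sqrt{4213128 - 1157915} = \sqrt{3055213}$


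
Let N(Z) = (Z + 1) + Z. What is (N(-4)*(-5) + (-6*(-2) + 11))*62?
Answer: 3596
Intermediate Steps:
N(Z) = 1 + 2*Z (N(Z) = (1 + Z) + Z = 1 + 2*Z)
(N(-4)*(-5) + (-6*(-2) + 11))*62 = ((1 + 2*(-4))*(-5) + (-6*(-2) + 11))*62 = ((1 - 8)*(-5) + (12 + 11))*62 = (-7*(-5) + 23)*62 = (35 + 23)*62 = 58*62 = 3596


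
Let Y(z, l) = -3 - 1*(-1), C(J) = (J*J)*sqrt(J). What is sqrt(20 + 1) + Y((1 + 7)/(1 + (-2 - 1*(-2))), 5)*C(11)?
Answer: sqrt(21) - 242*sqrt(11) ≈ -798.04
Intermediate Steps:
C(J) = J**(5/2) (C(J) = J**2*sqrt(J) = J**(5/2))
Y(z, l) = -2 (Y(z, l) = -3 + 1 = -2)
sqrt(20 + 1) + Y((1 + 7)/(1 + (-2 - 1*(-2))), 5)*C(11) = sqrt(20 + 1) - 242*sqrt(11) = sqrt(21) - 242*sqrt(11)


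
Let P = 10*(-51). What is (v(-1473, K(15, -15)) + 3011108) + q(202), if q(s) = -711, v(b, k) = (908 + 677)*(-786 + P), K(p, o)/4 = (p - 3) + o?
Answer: 956237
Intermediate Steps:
P = -510
K(p, o) = -12 + 4*o + 4*p (K(p, o) = 4*((p - 3) + o) = 4*((-3 + p) + o) = 4*(-3 + o + p) = -12 + 4*o + 4*p)
v(b, k) = -2054160 (v(b, k) = (908 + 677)*(-786 - 510) = 1585*(-1296) = -2054160)
(v(-1473, K(15, -15)) + 3011108) + q(202) = (-2054160 + 3011108) - 711 = 956948 - 711 = 956237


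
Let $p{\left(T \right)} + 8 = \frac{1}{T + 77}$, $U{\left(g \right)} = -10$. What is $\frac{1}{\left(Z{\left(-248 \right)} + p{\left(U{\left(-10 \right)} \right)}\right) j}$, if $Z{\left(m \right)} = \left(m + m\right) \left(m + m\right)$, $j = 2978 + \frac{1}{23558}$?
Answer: $\frac{1578386}{1156344333074325} \approx 1.365 \cdot 10^{-9}$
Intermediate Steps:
$p{\left(T \right)} = -8 + \frac{1}{77 + T}$ ($p{\left(T \right)} = -8 + \frac{1}{T + 77} = -8 + \frac{1}{77 + T}$)
$j = \frac{70155725}{23558}$ ($j = 2978 + \frac{1}{23558} = \frac{70155725}{23558} \approx 2978.0$)
$Z{\left(m \right)} = 4 m^{2}$ ($Z{\left(m \right)} = 2 m 2 m = 4 m^{2}$)
$\frac{1}{\left(Z{\left(-248 \right)} + p{\left(U{\left(-10 \right)} \right)}\right) j} = \frac{1}{\left(4 \left(-248\right)^{2} + \frac{-615 - -80}{77 - 10}\right) \frac{70155725}{23558}} = \frac{1}{4 \cdot 61504 + \frac{-615 + 80}{67}} \cdot \frac{23558}{70155725} = \frac{1}{246016 + \frac{1}{67} \left(-535\right)} \frac{23558}{70155725} = \frac{1}{246016 - \frac{535}{67}} \cdot \frac{23558}{70155725} = \frac{1}{\frac{16482537}{67}} \cdot \frac{23558}{70155725} = \frac{67}{16482537} \cdot \frac{23558}{70155725} = \frac{1578386}{1156344333074325}$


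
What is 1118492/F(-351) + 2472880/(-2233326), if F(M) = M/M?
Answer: 1248977395756/1116663 ≈ 1.1185e+6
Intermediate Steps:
F(M) = 1
1118492/F(-351) + 2472880/(-2233326) = 1118492/1 + 2472880/(-2233326) = 1118492*1 + 2472880*(-1/2233326) = 1118492 - 1236440/1116663 = 1248977395756/1116663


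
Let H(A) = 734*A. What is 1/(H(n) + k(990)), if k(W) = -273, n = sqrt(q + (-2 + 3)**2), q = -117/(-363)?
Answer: 33033/77182951 + 32296*sqrt(10)/77182951 ≈ 0.0017512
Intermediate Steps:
q = 39/121 (q = -117*(-1/363) = 39/121 ≈ 0.32231)
n = 4*sqrt(10)/11 (n = sqrt(39/121 + (-2 + 3)**2) = sqrt(39/121 + 1**2) = sqrt(39/121 + 1) = sqrt(160/121) = 4*sqrt(10)/11 ≈ 1.1499)
1/(H(n) + k(990)) = 1/(734*(4*sqrt(10)/11) - 273) = 1/(2936*sqrt(10)/11 - 273) = 1/(-273 + 2936*sqrt(10)/11)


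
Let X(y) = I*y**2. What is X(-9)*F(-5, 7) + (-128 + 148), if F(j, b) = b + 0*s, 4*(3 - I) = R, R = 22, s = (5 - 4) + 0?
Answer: -2795/2 ≈ -1397.5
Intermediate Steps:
s = 1 (s = 1 + 0 = 1)
I = -5/2 (I = 3 - 1/4*22 = 3 - 11/2 = -5/2 ≈ -2.5000)
F(j, b) = b (F(j, b) = b + 0*1 = b + 0 = b)
X(y) = -5*y**2/2
X(-9)*F(-5, 7) + (-128 + 148) = -5/2*(-9)**2*7 + (-128 + 148) = -5/2*81*7 + 20 = -405/2*7 + 20 = -2835/2 + 20 = -2795/2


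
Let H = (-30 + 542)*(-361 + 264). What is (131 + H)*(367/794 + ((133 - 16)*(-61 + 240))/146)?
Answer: -206581388673/28981 ≈ -7.1282e+6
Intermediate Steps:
H = -49664 (H = 512*(-97) = -49664)
(131 + H)*(367/794 + ((133 - 16)*(-61 + 240))/146) = (131 - 49664)*(367/794 + ((133 - 16)*(-61 + 240))/146) = -49533*(367*(1/794) + (117*179)*(1/146)) = -49533*(367/794 + 20943*(1/146)) = -49533*(367/794 + 20943/146) = -49533*4170581/28981 = -206581388673/28981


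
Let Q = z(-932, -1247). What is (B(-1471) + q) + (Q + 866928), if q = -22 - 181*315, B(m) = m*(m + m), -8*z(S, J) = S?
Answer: 10275379/2 ≈ 5.1377e+6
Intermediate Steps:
z(S, J) = -S/8
Q = 233/2 (Q = -1/8*(-932) = 233/2 ≈ 116.50)
B(m) = 2*m**2 (B(m) = m*(2*m) = 2*m**2)
q = -57037 (q = -22 - 57015 = -57037)
(B(-1471) + q) + (Q + 866928) = (2*(-1471)**2 - 57037) + (233/2 + 866928) = (2*2163841 - 57037) + 1734089/2 = (4327682 - 57037) + 1734089/2 = 4270645 + 1734089/2 = 10275379/2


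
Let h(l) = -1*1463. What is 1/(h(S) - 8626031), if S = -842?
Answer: -1/8627494 ≈ -1.1591e-7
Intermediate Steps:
h(l) = -1463
1/(h(S) - 8626031) = 1/(-1463 - 8626031) = 1/(-8627494) = -1/8627494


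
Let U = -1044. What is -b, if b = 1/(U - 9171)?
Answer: 1/10215 ≈ 9.7895e-5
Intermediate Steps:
b = -1/10215 (b = 1/(-1044 - 9171) = 1/(-10215) = -1/10215 ≈ -9.7895e-5)
-b = -1*(-1/10215) = 1/10215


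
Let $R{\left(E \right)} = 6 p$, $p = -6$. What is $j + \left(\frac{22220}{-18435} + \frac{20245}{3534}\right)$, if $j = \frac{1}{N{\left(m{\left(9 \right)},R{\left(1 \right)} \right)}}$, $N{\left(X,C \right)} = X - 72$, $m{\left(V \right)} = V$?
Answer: $\frac{411119771}{91209006} \approx 4.5074$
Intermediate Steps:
$R{\left(E \right)} = -36$ ($R{\left(E \right)} = 6 \left(-6\right) = -36$)
$N{\left(X,C \right)} = -72 + X$
$j = - \frac{1}{63}$ ($j = \frac{1}{-72 + 9} = \frac{1}{-63} = - \frac{1}{63} \approx -0.015873$)
$j + \left(\frac{22220}{-18435} + \frac{20245}{3534}\right) = - \frac{1}{63} + \left(\frac{22220}{-18435} + \frac{20245}{3534}\right) = - \frac{1}{63} + \left(22220 \left(- \frac{1}{18435}\right) + 20245 \cdot \frac{1}{3534}\right) = - \frac{1}{63} + \left(- \frac{4444}{3687} + \frac{20245}{3534}\right) = - \frac{1}{63} + \frac{6548691}{1447762} = \frac{411119771}{91209006}$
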